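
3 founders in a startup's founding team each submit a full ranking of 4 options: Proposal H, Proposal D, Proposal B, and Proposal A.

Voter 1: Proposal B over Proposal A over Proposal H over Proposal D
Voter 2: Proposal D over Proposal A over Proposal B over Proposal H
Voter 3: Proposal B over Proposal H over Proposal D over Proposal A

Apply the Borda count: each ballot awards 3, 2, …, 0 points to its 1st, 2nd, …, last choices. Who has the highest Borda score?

Borda scores:
  Proposal H: 1 + 0 + 2 = 3
  Proposal D: 0 + 3 + 1 = 4
  Proposal B: 3 + 1 + 3 = 7
  Proposal A: 2 + 2 + 0 = 4
Proposal B has the highest total.

Proposal B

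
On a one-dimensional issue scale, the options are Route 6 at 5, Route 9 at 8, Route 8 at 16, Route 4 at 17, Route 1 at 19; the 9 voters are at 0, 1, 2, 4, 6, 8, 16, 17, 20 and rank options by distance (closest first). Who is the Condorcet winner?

With single-peaked preferences on a line, the Condorcet winner is the candidate closest to the median voter.
The median voter (position 6) is closest to Route 6 at 5.
Check: Route 6 vs Route 4 — voters closer to Route 6: 6 of 9.

Route 6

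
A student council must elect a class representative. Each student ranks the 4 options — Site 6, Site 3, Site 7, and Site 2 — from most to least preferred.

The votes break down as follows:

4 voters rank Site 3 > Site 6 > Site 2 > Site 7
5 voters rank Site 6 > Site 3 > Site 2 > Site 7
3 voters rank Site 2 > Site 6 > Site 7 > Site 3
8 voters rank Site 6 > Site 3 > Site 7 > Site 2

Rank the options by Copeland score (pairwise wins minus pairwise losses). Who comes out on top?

Pairwise results:
  Site 6 vs Site 3: Site 6 wins 16–4.
  Site 6 vs Site 7: Site 6 wins 20–0.
  Site 6 vs Site 2: Site 6 wins 17–3.
  Site 3 vs Site 7: Site 3 wins 17–3.
  Site 3 vs Site 2: Site 3 wins 17–3.
  Site 7 vs Site 2: Site 2 wins 12–8.
Copeland scores (wins − losses):
  Site 6: 3 − 0 = 3
  Site 3: 2 − 1 = 1
  Site 7: 0 − 3 = -3
  Site 2: 1 − 2 = -1
Site 6 has the best Copeland score.

Site 6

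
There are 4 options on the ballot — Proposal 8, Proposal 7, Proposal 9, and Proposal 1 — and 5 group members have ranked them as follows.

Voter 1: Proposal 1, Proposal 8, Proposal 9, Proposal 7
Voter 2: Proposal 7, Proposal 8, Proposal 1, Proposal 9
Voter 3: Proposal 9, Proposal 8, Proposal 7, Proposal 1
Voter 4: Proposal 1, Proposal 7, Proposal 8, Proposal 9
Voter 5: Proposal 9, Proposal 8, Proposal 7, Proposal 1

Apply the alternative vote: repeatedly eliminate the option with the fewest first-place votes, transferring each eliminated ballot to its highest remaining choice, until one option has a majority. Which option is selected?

Round 1: Proposal 9 2, Proposal 1 2, Proposal 7 1, Proposal 8 0. Proposal 8 has the fewest and is eliminated.
Round 2: Proposal 9 2, Proposal 1 2, Proposal 7 1. Proposal 7 has the fewest and is eliminated.
Round 3: Proposal 1 3, Proposal 9 2. Proposal 1 has a majority.

Proposal 1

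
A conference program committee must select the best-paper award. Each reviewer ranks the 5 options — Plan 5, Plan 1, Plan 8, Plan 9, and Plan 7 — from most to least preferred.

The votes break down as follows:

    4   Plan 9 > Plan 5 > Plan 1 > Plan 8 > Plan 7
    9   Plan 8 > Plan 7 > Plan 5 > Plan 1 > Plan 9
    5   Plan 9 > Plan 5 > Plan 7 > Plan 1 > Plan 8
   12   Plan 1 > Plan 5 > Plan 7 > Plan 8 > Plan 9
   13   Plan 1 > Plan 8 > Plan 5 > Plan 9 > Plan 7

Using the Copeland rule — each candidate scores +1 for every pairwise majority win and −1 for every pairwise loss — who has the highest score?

Plan 1

Pairwise results:
  Plan 5 vs Plan 1: Plan 1 wins 25–18.
  Plan 5 vs Plan 8: Plan 8 wins 22–21.
  Plan 5 vs Plan 9: Plan 5 wins 34–9.
  Plan 5 vs Plan 7: Plan 5 wins 34–9.
  Plan 1 vs Plan 8: Plan 1 wins 34–9.
  Plan 1 vs Plan 9: Plan 1 wins 34–9.
  Plan 1 vs Plan 7: Plan 1 wins 29–14.
  Plan 8 vs Plan 9: Plan 8 wins 34–9.
  Plan 8 vs Plan 7: Plan 8 wins 26–17.
  Plan 9 vs Plan 7: Plan 9 wins 22–21.
Copeland scores (wins − losses):
  Plan 5: 2 − 2 = 0
  Plan 1: 4 − 0 = 4
  Plan 8: 3 − 1 = 2
  Plan 9: 1 − 3 = -2
  Plan 7: 0 − 4 = -4
Plan 1 has the best Copeland score.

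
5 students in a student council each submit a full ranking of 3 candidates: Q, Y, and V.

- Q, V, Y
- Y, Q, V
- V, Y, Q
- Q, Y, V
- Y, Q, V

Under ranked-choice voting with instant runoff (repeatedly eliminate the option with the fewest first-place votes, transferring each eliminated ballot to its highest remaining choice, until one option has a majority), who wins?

Round 1: Q 2, Y 2, V 1. V has the fewest and is eliminated.
Round 2: Y 3, Q 2. Y has a majority.

Y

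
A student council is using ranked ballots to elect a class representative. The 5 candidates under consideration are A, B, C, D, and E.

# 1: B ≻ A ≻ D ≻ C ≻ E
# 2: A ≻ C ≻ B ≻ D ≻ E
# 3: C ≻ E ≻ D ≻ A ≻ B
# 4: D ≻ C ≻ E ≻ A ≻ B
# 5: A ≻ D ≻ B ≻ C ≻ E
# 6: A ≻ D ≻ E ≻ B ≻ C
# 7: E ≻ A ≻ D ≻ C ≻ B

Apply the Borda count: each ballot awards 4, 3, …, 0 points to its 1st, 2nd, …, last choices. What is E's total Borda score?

Borda scores:
  A: 3 + 4 + 1 + 1 + 4 + 4 + 3 = 20
  B: 4 + 2 + 0 + 0 + 2 + 1 + 0 = 9
  C: 1 + 3 + 4 + 3 + 1 + 0 + 1 = 13
  D: 2 + 1 + 2 + 4 + 3 + 3 + 2 = 17
  E: 0 + 0 + 3 + 2 + 0 + 2 + 4 = 11

11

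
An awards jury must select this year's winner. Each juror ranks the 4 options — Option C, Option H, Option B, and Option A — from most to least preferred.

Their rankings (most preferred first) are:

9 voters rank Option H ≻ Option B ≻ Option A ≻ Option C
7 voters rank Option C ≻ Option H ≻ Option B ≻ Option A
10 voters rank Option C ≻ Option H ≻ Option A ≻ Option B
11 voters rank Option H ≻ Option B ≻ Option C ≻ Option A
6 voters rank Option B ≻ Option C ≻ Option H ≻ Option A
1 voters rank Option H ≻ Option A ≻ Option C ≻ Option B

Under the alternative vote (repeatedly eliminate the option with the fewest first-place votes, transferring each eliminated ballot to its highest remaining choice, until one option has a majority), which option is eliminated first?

Round 1: Option H 21, Option C 17, Option B 6, Option A 0. Option A has the fewest and is eliminated.
Round 2: Option H 21, Option C 17, Option B 6. Option B has the fewest and is eliminated.
Round 3: Option C 23, Option H 21. Option C has a majority.

Option A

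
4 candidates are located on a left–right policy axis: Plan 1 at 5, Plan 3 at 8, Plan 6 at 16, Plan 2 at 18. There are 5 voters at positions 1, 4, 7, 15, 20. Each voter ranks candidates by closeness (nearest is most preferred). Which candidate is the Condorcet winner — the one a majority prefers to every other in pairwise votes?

With single-peaked preferences on a line, the Condorcet winner is the candidate closest to the median voter.
The median voter (position 7) is closest to Plan 3 at 8.
Check: Plan 3 vs Plan 1 — voters closer to Plan 3: 3 of 5.

Plan 3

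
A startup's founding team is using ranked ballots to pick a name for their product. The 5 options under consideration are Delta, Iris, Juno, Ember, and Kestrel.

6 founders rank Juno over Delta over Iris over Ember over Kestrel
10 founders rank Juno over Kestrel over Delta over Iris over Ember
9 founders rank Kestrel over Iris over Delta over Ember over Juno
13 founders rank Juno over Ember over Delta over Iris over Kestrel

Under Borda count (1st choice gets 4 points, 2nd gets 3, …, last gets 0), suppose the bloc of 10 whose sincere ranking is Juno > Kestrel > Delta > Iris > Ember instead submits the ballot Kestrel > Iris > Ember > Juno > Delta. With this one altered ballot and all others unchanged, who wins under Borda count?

Juno

Borda totals with the altered ballot: Delta 62, Iris 82, Juno 86, Ember 74, Kestrel 76.
The winner is unchanged: still Juno.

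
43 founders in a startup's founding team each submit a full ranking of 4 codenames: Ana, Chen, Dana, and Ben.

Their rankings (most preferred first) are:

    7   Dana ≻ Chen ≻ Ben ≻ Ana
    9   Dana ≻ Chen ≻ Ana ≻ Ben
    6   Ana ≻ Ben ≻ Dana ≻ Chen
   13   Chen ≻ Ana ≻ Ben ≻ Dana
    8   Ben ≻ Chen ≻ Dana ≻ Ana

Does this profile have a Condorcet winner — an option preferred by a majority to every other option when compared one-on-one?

No

Head-to-head results (43 voters total):
Ana vs Chen: Chen wins 37–6.
Ana vs Dana: Dana wins 24–19.
Ana vs Ben: Ana wins 28–15.
Chen vs Dana: Dana wins 22–21.
Chen vs Ben: Chen wins 29–14.
Dana vs Ben: Ben wins 27–16.
No candidate beats all others: Ana beats Ben beats Dana beats Ana, a majority cycle.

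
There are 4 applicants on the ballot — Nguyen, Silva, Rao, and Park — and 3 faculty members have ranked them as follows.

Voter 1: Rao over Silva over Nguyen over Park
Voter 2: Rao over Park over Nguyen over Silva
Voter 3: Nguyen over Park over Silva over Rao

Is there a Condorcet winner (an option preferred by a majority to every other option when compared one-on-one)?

Head-to-head results (3 voters total):
Nguyen vs Silva: Nguyen wins 2–1.
Nguyen vs Rao: Rao wins 2–1.
Nguyen vs Park: Nguyen wins 2–1.
Silva vs Rao: Rao wins 2–1.
Silva vs Park: Park wins 2–1.
Rao vs Park: Rao wins 2–1.
Rao beats each rival — Nguyen (2–1), Silva (2–1), Park (2–1) — so Rao is the Condorcet winner.

Yes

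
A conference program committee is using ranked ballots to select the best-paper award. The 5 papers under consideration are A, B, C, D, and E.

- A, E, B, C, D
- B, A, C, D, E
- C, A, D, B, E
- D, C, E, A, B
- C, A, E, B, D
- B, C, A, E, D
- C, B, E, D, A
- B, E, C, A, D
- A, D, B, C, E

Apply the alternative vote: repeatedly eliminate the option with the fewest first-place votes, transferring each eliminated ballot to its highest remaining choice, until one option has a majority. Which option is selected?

Round 1: B 3, C 3, A 2, D 1, E 0. E has the fewest and is eliminated.
Round 2: B 3, C 3, A 2, D 1. D has the fewest and is eliminated.
Round 3: C 4, B 3, A 2. A has the fewest and is eliminated.
Round 4: B 5, C 4. B has a majority.

B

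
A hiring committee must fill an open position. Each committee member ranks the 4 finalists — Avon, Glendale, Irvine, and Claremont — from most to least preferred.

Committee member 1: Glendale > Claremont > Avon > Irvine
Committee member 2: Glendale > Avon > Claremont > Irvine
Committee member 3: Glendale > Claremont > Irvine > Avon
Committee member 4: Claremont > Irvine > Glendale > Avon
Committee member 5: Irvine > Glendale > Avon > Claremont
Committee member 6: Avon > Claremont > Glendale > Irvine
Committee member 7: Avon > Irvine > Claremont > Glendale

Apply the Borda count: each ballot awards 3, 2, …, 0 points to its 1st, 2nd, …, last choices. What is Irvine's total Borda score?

8

Borda scores:
  Avon: 1 + 2 + 0 + 0 + 1 + 3 + 3 = 10
  Glendale: 3 + 3 + 3 + 1 + 2 + 1 + 0 = 13
  Irvine: 0 + 0 + 1 + 2 + 3 + 0 + 2 = 8
  Claremont: 2 + 1 + 2 + 3 + 0 + 2 + 1 = 11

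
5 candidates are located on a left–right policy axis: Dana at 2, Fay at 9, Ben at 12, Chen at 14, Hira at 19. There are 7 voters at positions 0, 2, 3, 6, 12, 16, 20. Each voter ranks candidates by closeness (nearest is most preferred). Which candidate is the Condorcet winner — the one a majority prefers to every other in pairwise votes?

With single-peaked preferences on a line, the Condorcet winner is the candidate closest to the median voter.
The median voter (position 6) is closest to Fay at 9.
Check: Fay vs Hira — voters closer to Fay: 5 of 7.

Fay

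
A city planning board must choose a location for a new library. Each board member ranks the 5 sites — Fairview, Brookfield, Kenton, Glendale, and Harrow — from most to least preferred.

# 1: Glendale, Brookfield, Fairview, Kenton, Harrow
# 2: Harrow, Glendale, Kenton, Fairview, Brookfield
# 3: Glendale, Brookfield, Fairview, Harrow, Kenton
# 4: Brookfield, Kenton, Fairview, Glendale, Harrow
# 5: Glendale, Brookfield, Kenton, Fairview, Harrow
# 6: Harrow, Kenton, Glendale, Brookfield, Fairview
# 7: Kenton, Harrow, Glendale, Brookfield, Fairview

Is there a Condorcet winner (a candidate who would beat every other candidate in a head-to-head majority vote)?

Yes

Head-to-head results (7 voters total):
Fairview vs Brookfield: Brookfield wins 6–1.
Fairview vs Kenton: Kenton wins 5–2.
Fairview vs Glendale: Glendale wins 6–1.
Fairview vs Harrow: Fairview wins 4–3.
Brookfield vs Kenton: Brookfield wins 4–3.
Brookfield vs Glendale: Glendale wins 6–1.
Brookfield vs Harrow: Brookfield wins 4–3.
Kenton vs Glendale: Glendale wins 4–3.
Kenton vs Harrow: Kenton wins 4–3.
Glendale vs Harrow: Glendale wins 4–3.
Glendale beats each rival — Fairview (6–1), Brookfield (6–1), Kenton (4–3), Harrow (4–3) — so Glendale is the Condorcet winner.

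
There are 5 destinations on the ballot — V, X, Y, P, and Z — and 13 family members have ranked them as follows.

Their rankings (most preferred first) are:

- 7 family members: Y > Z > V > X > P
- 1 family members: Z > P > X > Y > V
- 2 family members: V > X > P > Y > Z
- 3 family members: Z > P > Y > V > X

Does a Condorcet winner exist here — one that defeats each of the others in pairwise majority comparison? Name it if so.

Head-to-head results (13 voters total):
V vs X: V wins 12–1.
V vs Y: Y wins 11–2.
V vs P: V wins 9–4.
V vs Z: Z wins 11–2.
X vs Y: Y wins 10–3.
X vs P: X wins 9–4.
X vs Z: Z wins 11–2.
Y vs P: Y wins 7–6.
Y vs Z: Y wins 9–4.
P vs Z: Z wins 11–2.
Y beats each rival — V (11–2), X (10–3), P (7–6), Z (9–4) — so Y is the Condorcet winner.

Y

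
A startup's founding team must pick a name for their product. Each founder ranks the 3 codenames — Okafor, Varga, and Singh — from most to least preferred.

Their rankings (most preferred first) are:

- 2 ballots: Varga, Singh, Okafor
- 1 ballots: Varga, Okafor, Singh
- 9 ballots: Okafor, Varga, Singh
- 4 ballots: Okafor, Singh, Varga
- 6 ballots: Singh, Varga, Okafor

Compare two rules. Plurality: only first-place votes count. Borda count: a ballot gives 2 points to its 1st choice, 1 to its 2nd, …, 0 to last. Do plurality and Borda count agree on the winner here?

Yes

Plurality first-place counts: Okafor 13, Varga 3, Singh 6 → Okafor.
Borda totals: Okafor 27, Varga 21, Singh 18 → Okafor.
The two rules agree on Okafor.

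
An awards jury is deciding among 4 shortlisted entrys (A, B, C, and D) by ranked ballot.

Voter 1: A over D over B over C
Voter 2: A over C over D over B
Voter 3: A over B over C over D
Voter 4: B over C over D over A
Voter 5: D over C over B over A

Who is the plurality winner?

First-place vote totals:
  A: 3
  B: 1
  C: 0
  D: 1
A has the most first-place votes.

A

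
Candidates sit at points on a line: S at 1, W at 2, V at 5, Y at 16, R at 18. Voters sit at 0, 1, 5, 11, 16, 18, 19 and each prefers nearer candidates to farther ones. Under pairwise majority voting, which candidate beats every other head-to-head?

With single-peaked preferences on a line, the Condorcet winner is the candidate closest to the median voter.
The median voter (position 11) is closest to Y at 16.
Check: Y vs R — voters closer to Y: 5 of 7.

Y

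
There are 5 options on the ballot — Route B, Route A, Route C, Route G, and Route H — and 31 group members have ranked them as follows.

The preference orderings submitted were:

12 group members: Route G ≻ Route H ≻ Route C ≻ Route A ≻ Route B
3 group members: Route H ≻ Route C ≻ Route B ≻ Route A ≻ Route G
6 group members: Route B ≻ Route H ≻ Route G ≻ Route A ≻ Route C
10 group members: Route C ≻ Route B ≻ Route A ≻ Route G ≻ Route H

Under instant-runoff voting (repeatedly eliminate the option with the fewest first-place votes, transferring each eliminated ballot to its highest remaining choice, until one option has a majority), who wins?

Round 1: Route G 12, Route C 10, Route B 6, Route H 3, Route A 0. Route A has the fewest and is eliminated.
Round 2: Route G 12, Route C 10, Route B 6, Route H 3. Route H has the fewest and is eliminated.
Round 3: Route C 13, Route G 12, Route B 6. Route B has the fewest and is eliminated.
Round 4: Route G 18, Route C 13. Route G has a majority.

Route G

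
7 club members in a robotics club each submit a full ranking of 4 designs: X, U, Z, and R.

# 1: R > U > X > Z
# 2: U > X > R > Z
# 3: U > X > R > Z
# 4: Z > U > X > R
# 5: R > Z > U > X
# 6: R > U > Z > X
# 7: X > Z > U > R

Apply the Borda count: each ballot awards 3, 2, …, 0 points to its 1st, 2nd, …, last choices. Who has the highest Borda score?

Borda scores:
  X: 1 + 2 + 2 + 1 + 0 + 0 + 3 = 9
  U: 2 + 3 + 3 + 2 + 1 + 2 + 1 = 14
  Z: 0 + 0 + 0 + 3 + 2 + 1 + 2 = 8
  R: 3 + 1 + 1 + 0 + 3 + 3 + 0 = 11
U has the highest total.

U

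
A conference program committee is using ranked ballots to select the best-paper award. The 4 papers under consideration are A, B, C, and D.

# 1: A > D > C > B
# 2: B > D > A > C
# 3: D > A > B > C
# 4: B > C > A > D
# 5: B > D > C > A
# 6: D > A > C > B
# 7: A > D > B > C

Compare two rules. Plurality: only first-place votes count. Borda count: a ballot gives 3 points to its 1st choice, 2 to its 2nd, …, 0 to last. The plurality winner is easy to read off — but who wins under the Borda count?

D

Plurality first-place counts: A 2, B 3, C 0, D 2 → B.
Borda totals: A 12, B 11, C 5, D 14 → D.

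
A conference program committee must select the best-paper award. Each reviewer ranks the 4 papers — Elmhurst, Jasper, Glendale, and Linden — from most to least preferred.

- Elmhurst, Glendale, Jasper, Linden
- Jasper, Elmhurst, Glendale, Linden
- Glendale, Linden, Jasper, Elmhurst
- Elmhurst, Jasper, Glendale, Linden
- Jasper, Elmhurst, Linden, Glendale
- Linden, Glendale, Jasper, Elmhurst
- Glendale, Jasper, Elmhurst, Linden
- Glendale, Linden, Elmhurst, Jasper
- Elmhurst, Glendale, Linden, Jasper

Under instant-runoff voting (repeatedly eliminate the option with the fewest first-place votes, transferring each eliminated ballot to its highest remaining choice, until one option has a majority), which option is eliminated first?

Linden

Round 1: Elmhurst 3, Glendale 3, Jasper 2, Linden 1. Linden has the fewest and is eliminated.
Round 2: Glendale 4, Elmhurst 3, Jasper 2. Jasper has the fewest and is eliminated.
Round 3: Elmhurst 5, Glendale 4. Elmhurst has a majority.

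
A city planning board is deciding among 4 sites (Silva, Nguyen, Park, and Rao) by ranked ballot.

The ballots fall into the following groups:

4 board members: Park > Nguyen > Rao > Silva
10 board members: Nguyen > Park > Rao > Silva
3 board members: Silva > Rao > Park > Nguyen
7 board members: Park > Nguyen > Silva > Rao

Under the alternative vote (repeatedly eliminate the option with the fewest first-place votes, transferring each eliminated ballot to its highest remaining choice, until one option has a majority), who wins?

Round 1: Park 11, Nguyen 10, Silva 3, Rao 0. Rao has the fewest and is eliminated.
Round 2: Park 11, Nguyen 10, Silva 3. Silva has the fewest and is eliminated.
Round 3: Park 14, Nguyen 10. Park has a majority.

Park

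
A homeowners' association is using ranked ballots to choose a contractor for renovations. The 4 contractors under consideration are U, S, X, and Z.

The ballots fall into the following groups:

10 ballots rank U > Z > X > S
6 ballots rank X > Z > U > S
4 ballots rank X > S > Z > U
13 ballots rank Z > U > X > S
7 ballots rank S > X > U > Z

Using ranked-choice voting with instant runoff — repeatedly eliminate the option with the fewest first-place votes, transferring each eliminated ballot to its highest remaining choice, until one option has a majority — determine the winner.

Round 1: Z 13, U 10, X 10, S 7. S has the fewest and is eliminated.
Round 2: X 17, Z 13, U 10. U has the fewest and is eliminated.
Round 3: Z 23, X 17. Z has a majority.

Z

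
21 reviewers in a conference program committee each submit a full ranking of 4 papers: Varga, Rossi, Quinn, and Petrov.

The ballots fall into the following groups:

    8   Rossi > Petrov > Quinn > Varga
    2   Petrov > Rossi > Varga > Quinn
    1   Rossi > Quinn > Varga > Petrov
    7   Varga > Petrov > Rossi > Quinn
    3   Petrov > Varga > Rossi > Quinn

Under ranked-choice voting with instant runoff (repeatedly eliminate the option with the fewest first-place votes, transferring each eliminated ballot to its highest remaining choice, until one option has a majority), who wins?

Rossi

Round 1: Rossi 9, Varga 7, Petrov 5, Quinn 0. Quinn has the fewest and is eliminated.
Round 2: Rossi 9, Varga 7, Petrov 5. Petrov has the fewest and is eliminated.
Round 3: Rossi 11, Varga 10. Rossi has a majority.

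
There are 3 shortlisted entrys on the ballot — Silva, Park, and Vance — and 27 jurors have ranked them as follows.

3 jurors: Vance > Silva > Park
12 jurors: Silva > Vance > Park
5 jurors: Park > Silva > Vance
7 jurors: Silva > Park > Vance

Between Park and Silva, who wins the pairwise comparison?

Silva

Ballots ranking Park above Silva: 5.
Ballots ranking Silva above Park: 3+12+7 = 22.
Silva wins the head-to-head, 22–5.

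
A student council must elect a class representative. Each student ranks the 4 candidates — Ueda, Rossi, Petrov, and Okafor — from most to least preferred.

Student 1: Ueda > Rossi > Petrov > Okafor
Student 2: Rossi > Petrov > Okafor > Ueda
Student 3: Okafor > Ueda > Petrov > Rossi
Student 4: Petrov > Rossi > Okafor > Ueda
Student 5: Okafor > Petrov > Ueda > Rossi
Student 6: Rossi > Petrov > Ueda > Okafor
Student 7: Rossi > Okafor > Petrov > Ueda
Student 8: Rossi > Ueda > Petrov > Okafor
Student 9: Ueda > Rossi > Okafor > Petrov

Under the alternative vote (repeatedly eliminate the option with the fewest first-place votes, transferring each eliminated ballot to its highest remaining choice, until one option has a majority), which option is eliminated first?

Round 1: Rossi 4, Ueda 2, Okafor 2, Petrov 1. Petrov has the fewest and is eliminated.
Round 2: Rossi 5, Ueda 2, Okafor 2. Rossi has a majority.

Petrov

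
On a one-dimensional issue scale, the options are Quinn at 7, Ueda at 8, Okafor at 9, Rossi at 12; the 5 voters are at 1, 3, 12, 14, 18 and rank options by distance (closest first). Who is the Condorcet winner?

Rossi

With single-peaked preferences on a line, the Condorcet winner is the candidate closest to the median voter.
The median voter (position 12) is closest to Rossi at 12.
Check: Rossi vs Okafor — voters closer to Rossi: 3 of 5.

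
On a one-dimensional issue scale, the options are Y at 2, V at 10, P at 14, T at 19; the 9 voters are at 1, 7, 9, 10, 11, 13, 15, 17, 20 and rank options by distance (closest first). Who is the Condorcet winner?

With single-peaked preferences on a line, the Condorcet winner is the candidate closest to the median voter.
The median voter (position 11) is closest to V at 10.
Check: V vs T — voters closer to V: 6 of 9.

V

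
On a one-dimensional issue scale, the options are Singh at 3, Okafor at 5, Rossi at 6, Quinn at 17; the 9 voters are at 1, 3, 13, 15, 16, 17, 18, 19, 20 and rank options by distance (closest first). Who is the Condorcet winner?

Quinn

With single-peaked preferences on a line, the Condorcet winner is the candidate closest to the median voter.
The median voter (position 16) is closest to Quinn at 17.
Check: Quinn vs Rossi — voters closer to Quinn: 7 of 9.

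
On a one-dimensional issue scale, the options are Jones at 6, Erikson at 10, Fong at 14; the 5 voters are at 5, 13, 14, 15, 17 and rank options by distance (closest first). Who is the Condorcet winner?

Fong

With single-peaked preferences on a line, the Condorcet winner is the candidate closest to the median voter.
The median voter (position 14) is closest to Fong at 14.
Check: Fong vs Jones — voters closer to Fong: 4 of 5.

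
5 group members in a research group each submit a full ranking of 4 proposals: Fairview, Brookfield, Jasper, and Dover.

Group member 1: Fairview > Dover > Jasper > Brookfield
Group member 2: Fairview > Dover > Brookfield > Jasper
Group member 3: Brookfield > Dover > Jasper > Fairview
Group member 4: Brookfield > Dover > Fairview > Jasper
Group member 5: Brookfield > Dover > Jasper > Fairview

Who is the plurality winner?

Brookfield

First-place vote totals:
  Fairview: 2
  Brookfield: 3
  Jasper: 0
  Dover: 0
Brookfield has the most first-place votes.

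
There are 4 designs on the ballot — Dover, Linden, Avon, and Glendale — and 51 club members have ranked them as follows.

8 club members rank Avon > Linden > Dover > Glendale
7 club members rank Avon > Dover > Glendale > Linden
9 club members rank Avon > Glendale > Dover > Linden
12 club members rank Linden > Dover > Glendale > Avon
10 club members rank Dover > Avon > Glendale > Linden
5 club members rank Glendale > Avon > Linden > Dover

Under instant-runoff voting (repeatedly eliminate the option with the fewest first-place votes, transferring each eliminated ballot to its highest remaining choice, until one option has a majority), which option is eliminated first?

Round 1: Avon 24, Linden 12, Dover 10, Glendale 5. Glendale has the fewest and is eliminated.
Round 2: Avon 29, Linden 12, Dover 10. Avon has a majority.

Glendale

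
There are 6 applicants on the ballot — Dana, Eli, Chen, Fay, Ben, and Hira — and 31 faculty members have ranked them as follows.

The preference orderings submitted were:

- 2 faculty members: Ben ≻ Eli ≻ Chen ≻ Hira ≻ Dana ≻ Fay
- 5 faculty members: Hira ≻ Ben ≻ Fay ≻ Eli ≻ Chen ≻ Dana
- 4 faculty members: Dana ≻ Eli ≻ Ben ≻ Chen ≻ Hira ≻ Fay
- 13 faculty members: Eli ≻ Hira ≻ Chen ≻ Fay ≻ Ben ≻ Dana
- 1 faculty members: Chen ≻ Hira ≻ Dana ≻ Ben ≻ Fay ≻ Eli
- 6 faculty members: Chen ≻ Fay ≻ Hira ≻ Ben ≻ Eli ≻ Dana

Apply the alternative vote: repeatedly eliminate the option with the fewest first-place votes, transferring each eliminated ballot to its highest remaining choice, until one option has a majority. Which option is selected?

Eli

Round 1: Eli 13, Chen 7, Hira 5, Dana 4, Ben 2, Fay 0. Fay has the fewest and is eliminated.
Round 2: Eli 13, Chen 7, Hira 5, Dana 4, Ben 2. Ben has the fewest and is eliminated.
Round 3: Eli 15, Chen 7, Hira 5, Dana 4. Dana has the fewest and is eliminated.
Round 4: Eli 19, Chen 7, Hira 5. Eli has a majority.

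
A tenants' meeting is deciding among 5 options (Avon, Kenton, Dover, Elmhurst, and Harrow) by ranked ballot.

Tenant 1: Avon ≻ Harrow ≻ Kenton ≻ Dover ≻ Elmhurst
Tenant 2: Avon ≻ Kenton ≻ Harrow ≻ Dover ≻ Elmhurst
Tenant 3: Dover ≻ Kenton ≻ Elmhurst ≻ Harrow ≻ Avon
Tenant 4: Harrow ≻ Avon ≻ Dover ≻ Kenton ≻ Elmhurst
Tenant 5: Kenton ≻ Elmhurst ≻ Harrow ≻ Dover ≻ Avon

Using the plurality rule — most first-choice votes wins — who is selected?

Avon

First-place vote totals:
  Avon: 2
  Kenton: 1
  Dover: 1
  Elmhurst: 0
  Harrow: 1
Avon has the most first-place votes.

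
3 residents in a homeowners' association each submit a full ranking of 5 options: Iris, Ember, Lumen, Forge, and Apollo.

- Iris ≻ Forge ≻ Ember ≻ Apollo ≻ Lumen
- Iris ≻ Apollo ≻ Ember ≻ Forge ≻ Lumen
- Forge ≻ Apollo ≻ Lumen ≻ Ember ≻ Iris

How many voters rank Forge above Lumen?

3

Ballots ranking Forge above Lumen: 3.
Ballots ranking Lumen above Forge: 0.
So 3 of 3 voters prefer Forge to Lumen.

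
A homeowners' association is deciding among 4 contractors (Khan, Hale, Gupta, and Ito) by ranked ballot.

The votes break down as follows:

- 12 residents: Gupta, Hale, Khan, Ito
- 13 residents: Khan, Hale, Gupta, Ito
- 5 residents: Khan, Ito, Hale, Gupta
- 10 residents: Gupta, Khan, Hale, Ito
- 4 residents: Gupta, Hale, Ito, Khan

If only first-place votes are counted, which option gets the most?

First-place vote totals:
  Khan: 18
  Hale: 0
  Gupta: 26
  Ito: 0
Gupta has the most first-place votes.

Gupta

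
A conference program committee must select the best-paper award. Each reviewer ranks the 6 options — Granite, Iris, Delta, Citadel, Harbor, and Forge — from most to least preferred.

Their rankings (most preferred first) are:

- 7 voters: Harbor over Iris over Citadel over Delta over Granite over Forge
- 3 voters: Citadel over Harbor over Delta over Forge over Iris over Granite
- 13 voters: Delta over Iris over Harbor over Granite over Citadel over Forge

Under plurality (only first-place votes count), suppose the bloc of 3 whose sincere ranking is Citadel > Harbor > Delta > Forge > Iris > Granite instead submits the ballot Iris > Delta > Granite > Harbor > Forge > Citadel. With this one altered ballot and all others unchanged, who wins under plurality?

Delta

First-place totals with the altered ballot: Granite 0, Iris 3, Delta 13, Citadel 0, Harbor 7, Forge 0.
The winner is unchanged: still Delta.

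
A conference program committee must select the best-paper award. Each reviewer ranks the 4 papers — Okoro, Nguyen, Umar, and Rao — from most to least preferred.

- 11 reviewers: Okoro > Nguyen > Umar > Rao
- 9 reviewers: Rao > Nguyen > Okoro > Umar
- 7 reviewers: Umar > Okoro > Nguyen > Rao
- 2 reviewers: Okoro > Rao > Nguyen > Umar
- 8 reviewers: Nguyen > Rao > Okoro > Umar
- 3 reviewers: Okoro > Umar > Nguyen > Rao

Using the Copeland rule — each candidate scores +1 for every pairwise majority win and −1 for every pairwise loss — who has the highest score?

Okoro

Pairwise results:
  Okoro vs Nguyen: Okoro wins 23–17.
  Okoro vs Umar: Okoro wins 33–7.
  Okoro vs Rao: Okoro wins 23–17.
  Nguyen vs Umar: Nguyen wins 30–10.
  Nguyen vs Rao: Nguyen wins 29–11.
  Umar vs Rao: Umar wins 21–19.
Copeland scores (wins − losses):
  Okoro: 3 − 0 = 3
  Nguyen: 2 − 1 = 1
  Umar: 1 − 2 = -1
  Rao: 0 − 3 = -3
Okoro has the best Copeland score.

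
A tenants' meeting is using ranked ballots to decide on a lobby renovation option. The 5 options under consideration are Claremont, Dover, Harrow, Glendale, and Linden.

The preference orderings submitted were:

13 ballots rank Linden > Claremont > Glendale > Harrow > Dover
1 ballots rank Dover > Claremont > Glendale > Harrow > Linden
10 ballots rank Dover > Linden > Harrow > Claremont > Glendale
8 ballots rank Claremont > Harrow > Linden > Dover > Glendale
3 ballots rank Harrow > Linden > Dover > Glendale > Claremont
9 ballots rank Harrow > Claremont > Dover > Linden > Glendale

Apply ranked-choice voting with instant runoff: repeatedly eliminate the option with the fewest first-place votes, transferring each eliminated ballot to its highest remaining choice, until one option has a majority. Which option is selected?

Round 1: Linden 13, Harrow 12, Dover 11, Claremont 8, Glendale 0. Glendale has the fewest and is eliminated.
Round 2: Linden 13, Harrow 12, Dover 11, Claremont 8. Claremont has the fewest and is eliminated.
Round 3: Harrow 20, Linden 13, Dover 11. Dover has the fewest and is eliminated.
Round 4: Linden 23, Harrow 21. Linden has a majority.

Linden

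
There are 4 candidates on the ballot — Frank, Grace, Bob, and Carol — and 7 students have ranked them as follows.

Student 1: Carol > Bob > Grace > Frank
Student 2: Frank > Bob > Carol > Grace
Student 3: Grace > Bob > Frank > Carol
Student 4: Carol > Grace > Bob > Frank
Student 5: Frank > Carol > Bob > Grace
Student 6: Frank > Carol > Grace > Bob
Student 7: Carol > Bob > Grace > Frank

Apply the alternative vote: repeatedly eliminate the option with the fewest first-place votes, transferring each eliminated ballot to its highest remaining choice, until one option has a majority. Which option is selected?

Round 1: Frank 3, Carol 3, Grace 1, Bob 0. Bob has the fewest and is eliminated.
Round 2: Frank 3, Carol 3, Grace 1. Grace has the fewest and is eliminated.
Round 3: Frank 4, Carol 3. Frank has a majority.

Frank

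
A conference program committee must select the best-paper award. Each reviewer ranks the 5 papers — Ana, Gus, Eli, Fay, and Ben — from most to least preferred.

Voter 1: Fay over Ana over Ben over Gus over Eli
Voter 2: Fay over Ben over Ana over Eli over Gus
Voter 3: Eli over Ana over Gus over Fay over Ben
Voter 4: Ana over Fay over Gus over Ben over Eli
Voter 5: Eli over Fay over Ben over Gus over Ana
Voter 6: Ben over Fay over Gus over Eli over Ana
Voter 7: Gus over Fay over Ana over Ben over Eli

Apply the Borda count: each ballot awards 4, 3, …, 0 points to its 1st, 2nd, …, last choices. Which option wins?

Fay

Borda scores:
  Ana: 3 + 2 + 3 + 4 + 0 + 0 + 2 = 14
  Gus: 1 + 0 + 2 + 2 + 1 + 2 + 4 = 12
  Eli: 0 + 1 + 4 + 0 + 4 + 1 + 0 = 10
  Fay: 4 + 4 + 1 + 3 + 3 + 3 + 3 = 21
  Ben: 2 + 3 + 0 + 1 + 2 + 4 + 1 = 13
Fay has the highest total.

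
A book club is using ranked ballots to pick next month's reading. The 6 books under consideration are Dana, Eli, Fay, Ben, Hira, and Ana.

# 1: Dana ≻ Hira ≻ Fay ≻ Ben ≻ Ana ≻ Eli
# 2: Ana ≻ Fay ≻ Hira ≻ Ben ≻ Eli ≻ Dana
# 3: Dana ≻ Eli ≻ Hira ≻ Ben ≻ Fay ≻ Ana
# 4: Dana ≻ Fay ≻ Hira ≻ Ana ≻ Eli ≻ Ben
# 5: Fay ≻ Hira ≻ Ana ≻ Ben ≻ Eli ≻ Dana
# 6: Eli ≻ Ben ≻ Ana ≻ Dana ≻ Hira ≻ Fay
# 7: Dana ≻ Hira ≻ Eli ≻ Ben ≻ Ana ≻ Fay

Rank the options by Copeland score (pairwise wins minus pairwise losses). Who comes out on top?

Dana

Pairwise results:
  Dana vs Eli: Dana wins 4–3.
  Dana vs Fay: Dana wins 5–2.
  Dana vs Ben: Dana wins 4–3.
  Dana vs Hira: Dana wins 5–2.
  Dana vs Ana: Dana wins 4–3.
  Eli vs Fay: Fay wins 4–3.
  Eli vs Ben: Eli wins 4–3.
  Eli vs Hira: Hira wins 5–2.
  Eli vs Ana: Ana wins 4–3.
  Fay vs Ben: Fay wins 4–3.
  Fay vs Hira: Hira wins 4–3.
  Fay vs Ana: Fay wins 4–3.
  Ben vs Hira: Hira wins 6–1.
  Ben vs Ana: Ben wins 4–3.
  Hira vs Ana: Hira wins 5–2.
Copeland scores (wins − losses):
  Dana: 5 − 0 = 5
  Eli: 1 − 4 = -3
  Fay: 3 − 2 = 1
  Ben: 1 − 4 = -3
  Hira: 4 − 1 = 3
  Ana: 1 − 4 = -3
Dana has the best Copeland score.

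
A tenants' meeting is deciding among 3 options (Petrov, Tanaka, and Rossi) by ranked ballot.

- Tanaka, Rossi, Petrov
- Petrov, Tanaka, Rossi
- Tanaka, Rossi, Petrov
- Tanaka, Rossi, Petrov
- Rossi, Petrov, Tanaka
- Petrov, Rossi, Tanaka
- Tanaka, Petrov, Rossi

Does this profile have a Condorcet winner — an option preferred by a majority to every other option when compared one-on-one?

Yes

Head-to-head results (7 voters total):
Petrov vs Tanaka: Tanaka wins 4–3.
Petrov vs Rossi: Rossi wins 4–3.
Tanaka vs Rossi: Tanaka wins 5–2.
Tanaka beats each rival — Petrov (4–3), Rossi (5–2) — so Tanaka is the Condorcet winner.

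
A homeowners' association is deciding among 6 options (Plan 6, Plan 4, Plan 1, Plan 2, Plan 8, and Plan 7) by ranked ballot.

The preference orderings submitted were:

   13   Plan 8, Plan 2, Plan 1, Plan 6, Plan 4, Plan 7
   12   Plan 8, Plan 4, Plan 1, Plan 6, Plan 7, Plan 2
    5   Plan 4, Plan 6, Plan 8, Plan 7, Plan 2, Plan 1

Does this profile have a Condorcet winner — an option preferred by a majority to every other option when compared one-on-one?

Yes

Head-to-head results (30 voters total):
Plan 6 vs Plan 4: Plan 4 wins 17–13.
Plan 6 vs Plan 1: Plan 1 wins 25–5.
Plan 6 vs Plan 2: Plan 6 wins 17–13.
Plan 6 vs Plan 8: Plan 8 wins 25–5.
Plan 6 vs Plan 7: Plan 6 wins 30–0.
Plan 4 vs Plan 1: Plan 4 wins 17–13.
Plan 4 vs Plan 2: Plan 4 wins 17–13.
Plan 4 vs Plan 8: Plan 8 wins 25–5.
Plan 4 vs Plan 7: Plan 4 wins 30–0.
Plan 1 vs Plan 2: Plan 2 wins 18–12.
Plan 1 vs Plan 8: Plan 8 wins 30–0.
Plan 1 vs Plan 7: Plan 1 wins 25–5.
Plan 2 vs Plan 8: Plan 8 wins 30–0.
Plan 2 vs Plan 7: Plan 7 wins 17–13.
Plan 8 vs Plan 7: Plan 8 wins 30–0.
Plan 8 beats each rival — Plan 6 (25–5), Plan 4 (25–5), Plan 1 (30–0), Plan 2 (30–0), Plan 7 (30–0) — so Plan 8 is the Condorcet winner.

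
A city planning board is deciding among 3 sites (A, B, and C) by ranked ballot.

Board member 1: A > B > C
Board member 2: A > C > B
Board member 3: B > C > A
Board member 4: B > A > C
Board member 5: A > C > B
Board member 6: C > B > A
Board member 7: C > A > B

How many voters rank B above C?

3

Ballots ranking B above C: 3.
Ballots ranking C above B: 4.
So 3 of 7 voters prefer B to C.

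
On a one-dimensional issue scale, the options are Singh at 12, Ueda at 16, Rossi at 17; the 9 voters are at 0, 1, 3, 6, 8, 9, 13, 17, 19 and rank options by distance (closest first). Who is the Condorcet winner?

With single-peaked preferences on a line, the Condorcet winner is the candidate closest to the median voter.
The median voter (position 8) is closest to Singh at 12.
Check: Singh vs Rossi — voters closer to Singh: 7 of 9.

Singh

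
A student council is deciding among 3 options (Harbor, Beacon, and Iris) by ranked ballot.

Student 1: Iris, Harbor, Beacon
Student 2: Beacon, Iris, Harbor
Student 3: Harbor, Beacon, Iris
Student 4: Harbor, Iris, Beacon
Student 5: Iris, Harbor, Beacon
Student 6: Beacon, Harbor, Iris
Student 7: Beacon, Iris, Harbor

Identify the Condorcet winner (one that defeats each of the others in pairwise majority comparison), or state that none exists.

There is no Condorcet winner

Head-to-head results (7 voters total):
Harbor vs Beacon: Harbor wins 4–3.
Harbor vs Iris: Iris wins 4–3.
Beacon vs Iris: Beacon wins 4–3.
No candidate beats all others: Harbor beats Beacon beats Iris beats Harbor, a majority cycle.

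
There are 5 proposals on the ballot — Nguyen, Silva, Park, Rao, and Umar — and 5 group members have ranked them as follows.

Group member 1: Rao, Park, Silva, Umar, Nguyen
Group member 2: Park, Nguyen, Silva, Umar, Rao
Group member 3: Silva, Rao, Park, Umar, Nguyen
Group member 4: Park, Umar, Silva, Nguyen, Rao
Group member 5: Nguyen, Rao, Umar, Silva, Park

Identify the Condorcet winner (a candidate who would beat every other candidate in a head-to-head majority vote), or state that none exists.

Head-to-head results (5 voters total):
Nguyen vs Silva: Silva wins 3–2.
Nguyen vs Park: Park wins 4–1.
Nguyen vs Rao: Nguyen wins 3–2.
Nguyen vs Umar: Umar wins 3–2.
Silva vs Park: Park wins 3–2.
Silva vs Rao: Silva wins 3–2.
Silva vs Umar: Silva wins 3–2.
Park vs Rao: Rao wins 3–2.
Park vs Umar: Park wins 4–1.
Rao vs Umar: Rao wins 3–2.
No candidate beats all others: Nguyen beats Rao beats Park beats Nguyen, a majority cycle.

None — there is no Condorcet winner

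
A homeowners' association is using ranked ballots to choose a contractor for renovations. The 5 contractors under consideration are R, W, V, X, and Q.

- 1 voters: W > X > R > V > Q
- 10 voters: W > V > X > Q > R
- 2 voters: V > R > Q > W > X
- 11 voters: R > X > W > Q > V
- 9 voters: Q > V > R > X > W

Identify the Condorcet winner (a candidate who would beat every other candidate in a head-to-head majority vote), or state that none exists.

Head-to-head results (33 voters total):
R vs W: R wins 22–11.
R vs V: V wins 21–12.
R vs X: R wins 22–11.
R vs Q: Q wins 19–14.
W vs V: W wins 22–11.
W vs X: X wins 20–13.
W vs Q: W wins 22–11.
V vs X: V wins 21–12.
V vs Q: Q wins 20–13.
X vs Q: X wins 22–11.
No candidate beats all others: R beats W beats V beats R, a majority cycle.

None — there is no Condorcet winner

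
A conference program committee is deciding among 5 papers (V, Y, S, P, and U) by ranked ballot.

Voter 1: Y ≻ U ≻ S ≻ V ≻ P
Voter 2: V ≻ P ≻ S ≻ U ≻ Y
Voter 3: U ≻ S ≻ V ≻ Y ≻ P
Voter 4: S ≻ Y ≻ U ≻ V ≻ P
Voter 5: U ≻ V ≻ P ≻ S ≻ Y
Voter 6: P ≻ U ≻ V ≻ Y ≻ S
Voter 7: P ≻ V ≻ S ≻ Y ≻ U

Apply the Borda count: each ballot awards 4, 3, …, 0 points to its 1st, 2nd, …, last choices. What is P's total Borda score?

Borda scores:
  V: 1 + 4 + 2 + 1 + 3 + 2 + 3 = 16
  Y: 4 + 0 + 1 + 3 + 0 + 1 + 1 = 10
  S: 2 + 2 + 3 + 4 + 1 + 0 + 2 = 14
  P: 0 + 3 + 0 + 0 + 2 + 4 + 4 = 13
  U: 3 + 1 + 4 + 2 + 4 + 3 + 0 = 17

13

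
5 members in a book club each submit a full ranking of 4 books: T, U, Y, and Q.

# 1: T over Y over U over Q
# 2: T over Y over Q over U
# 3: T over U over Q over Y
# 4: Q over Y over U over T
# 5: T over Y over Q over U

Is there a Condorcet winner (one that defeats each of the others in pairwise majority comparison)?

Yes

Head-to-head results (5 voters total):
T vs U: T wins 4–1.
T vs Y: T wins 4–1.
T vs Q: T wins 4–1.
U vs Y: Y wins 4–1.
U vs Q: Q wins 3–2.
Y vs Q: Y wins 3–2.
T beats each rival — U (4–1), Y (4–1), Q (4–1) — so T is the Condorcet winner.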